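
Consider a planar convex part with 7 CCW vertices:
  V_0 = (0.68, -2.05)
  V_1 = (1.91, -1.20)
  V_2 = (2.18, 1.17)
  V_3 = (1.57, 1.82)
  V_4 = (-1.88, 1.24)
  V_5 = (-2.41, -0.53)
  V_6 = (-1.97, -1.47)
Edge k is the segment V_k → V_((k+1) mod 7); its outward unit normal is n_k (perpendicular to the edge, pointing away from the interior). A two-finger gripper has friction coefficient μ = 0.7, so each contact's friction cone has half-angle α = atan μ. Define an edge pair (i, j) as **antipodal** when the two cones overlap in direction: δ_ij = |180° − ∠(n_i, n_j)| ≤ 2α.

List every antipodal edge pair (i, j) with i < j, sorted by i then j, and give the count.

α = atan 0.7 = 34.99°;  2α = 69.98°
n_0 = (+0.5685, -0.8227)
n_1 = (+0.9936, -0.1132)
n_2 = (+0.7292, +0.6843)
n_3 = (-0.1658, +0.9862)
n_4 = (-0.9580, +0.2869)
n_5 = (-0.9057, -0.4239)
n_6 = (-0.2138, -0.9769)
  (0,1): δ = 131.15°  ·
  (0,2): δ = 81.46°  ·
  (0,3): δ = 25.10°  ✓
  (0,4): δ = 38.68°  ✓
  (0,5): δ = 80.44°  ·
  (0,6): δ = 133.01°  ·
  (1,2): δ = 130.32°  ·
  (1,3): δ = 73.96°  ·
  (1,4): δ = 10.17°  ✓
  (1,5): δ = 31.58°  ✓
  (1,6): δ = 84.15°  ·
  (2,3): δ = 123.64°  ·
  (2,4): δ = 59.85°  ✓
  (2,5): δ = 18.10°  ✓
  (2,6): δ = 34.47°  ✓
  (3,4): δ = 116.21°  ·
  (3,5): δ = 74.46°  ·
  (3,6): δ = 21.89°  ✓
  (4,5): δ = 138.25°  ·
  (4,6): δ = 85.68°  ·
  (5,6): δ = 127.43°  ·
antipodal pairs: 8

count = 8; pairs: (0,3), (0,4), (1,4), (1,5), (2,4), (2,5), (2,6), (3,6)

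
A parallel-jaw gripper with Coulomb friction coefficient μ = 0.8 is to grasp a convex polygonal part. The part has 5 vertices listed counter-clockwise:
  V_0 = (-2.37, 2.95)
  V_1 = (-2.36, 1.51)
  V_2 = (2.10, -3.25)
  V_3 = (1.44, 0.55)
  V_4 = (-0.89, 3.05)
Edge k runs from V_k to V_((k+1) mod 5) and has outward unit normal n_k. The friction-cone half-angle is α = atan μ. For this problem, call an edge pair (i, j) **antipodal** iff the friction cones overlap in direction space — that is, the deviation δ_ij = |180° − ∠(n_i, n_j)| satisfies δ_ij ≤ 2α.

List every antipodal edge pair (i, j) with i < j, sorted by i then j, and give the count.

count = 5; pairs: (0,2), (0,3), (1,2), (1,3), (1,4)

α = atan 0.8 = 38.66°;  2α = 77.32°
n_0 = (-1.0000, -0.0069)
n_1 = (-0.7297, -0.6837)
n_2 = (+0.9852, +0.1711)
n_3 = (+0.7315, +0.6818)
n_4 = (-0.0674, +0.9977)
  (0,1): δ = 137.26°  ·
  (0,2): δ = 9.46°  ✓
  (0,3): δ = 42.59°  ✓
  (0,4): δ = 93.47°  ·
  (1,2): δ = 33.28°  ✓
  (1,3): δ = 0.15°  ✓
  (1,4): δ = 50.73°  ✓
  (2,3): δ = 146.87°  ·
  (2,4): δ = 95.99°  ·
  (3,4): δ = 129.12°  ·
antipodal pairs: 5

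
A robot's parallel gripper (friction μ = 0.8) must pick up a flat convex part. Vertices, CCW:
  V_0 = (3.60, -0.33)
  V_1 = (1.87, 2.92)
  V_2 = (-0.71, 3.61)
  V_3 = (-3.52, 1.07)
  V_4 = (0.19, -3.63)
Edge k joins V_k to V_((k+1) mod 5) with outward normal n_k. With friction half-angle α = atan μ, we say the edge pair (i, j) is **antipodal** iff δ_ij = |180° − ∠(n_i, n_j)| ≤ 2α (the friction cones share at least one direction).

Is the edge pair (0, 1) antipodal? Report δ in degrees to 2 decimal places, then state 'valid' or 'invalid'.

δ = 133.00°, invalid

α = atan 0.8 = 38.66°;  2α = 77.32°
edge 0: e_0 = (-1.73, +3.25);  n_0 = (+0.8827, +0.4699)
edge 1: e_1 = (-2.58, +0.69);  n_1 = (+0.2584, +0.9660)
∠(n_0, n_1) = 47.00°
δ = |180° − 47.00°| = 133.00°
133.00° > 2α = 77.32°  →  invalid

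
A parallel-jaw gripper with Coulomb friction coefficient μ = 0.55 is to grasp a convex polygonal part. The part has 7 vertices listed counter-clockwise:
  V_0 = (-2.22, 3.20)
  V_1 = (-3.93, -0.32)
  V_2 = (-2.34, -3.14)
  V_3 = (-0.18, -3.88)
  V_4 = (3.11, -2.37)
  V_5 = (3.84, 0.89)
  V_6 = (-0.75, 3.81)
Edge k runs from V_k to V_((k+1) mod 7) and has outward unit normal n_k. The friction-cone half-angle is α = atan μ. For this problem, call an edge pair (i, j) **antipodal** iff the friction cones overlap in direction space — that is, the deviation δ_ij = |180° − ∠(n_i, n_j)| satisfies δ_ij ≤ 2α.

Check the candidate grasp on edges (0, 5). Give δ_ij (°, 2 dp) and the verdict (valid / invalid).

δ = 83.45°, invalid

α = atan 0.55 = 28.81°;  2α = 57.62°
edge 0: e_0 = (-1.71, -3.52);  n_0 = (-0.8995, +0.4370)
edge 5: e_5 = (-4.59, +2.92);  n_5 = (+0.5368, +0.8437)
∠(n_0, n_5) = 96.55°
δ = |180° − 96.55°| = 83.45°
83.45° > 2α = 57.62°  →  invalid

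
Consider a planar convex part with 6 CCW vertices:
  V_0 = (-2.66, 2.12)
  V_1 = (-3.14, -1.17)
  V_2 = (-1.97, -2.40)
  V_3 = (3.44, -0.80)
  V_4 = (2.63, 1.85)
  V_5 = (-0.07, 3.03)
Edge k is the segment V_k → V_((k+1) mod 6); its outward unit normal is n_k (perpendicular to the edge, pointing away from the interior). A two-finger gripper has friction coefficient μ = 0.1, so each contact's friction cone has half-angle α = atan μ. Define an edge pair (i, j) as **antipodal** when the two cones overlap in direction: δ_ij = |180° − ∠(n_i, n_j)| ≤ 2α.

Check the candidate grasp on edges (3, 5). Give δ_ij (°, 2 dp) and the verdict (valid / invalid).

α = atan 0.1 = 5.71°;  2α = 11.42°
edge 3: e_3 = (-0.81, +2.65);  n_3 = (+0.9563, +0.2923)
edge 5: e_5 = (-2.59, -0.91);  n_5 = (-0.3315, +0.9435)
∠(n_3, n_5) = 92.36°
δ = |180° − 92.36°| = 87.64°
87.64° > 2α = 11.42°  →  invalid

δ = 87.64°, invalid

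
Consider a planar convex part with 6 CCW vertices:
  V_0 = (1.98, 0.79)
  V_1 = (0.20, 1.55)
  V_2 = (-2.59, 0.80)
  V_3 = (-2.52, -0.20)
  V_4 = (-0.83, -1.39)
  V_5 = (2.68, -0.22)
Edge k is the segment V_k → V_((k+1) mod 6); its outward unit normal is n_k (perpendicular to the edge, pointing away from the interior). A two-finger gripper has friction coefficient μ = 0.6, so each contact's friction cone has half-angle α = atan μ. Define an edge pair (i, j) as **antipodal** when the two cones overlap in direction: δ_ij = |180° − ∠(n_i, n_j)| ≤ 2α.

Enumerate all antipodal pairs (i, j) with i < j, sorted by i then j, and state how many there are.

α = atan 0.6 = 30.96°;  2α = 61.93°
n_0 = (+0.3927, +0.9197)
n_1 = (-0.2596, +0.9657)
n_2 = (-0.9976, -0.0698)
n_3 = (-0.5757, -0.8176)
n_4 = (+0.3162, -0.9487)
n_5 = (+0.8219, +0.5696)
  (0,1): δ = 141.83°  ·
  (0,2): δ = 62.87°  ·
  (0,3): δ = 12.03°  ✓
  (0,4): δ = 41.56°  ✓
  (0,5): δ = 147.85°  ·
  (1,2): δ = 101.04°  ·
  (1,3): δ = 50.20°  ✓
  (1,4): δ = 3.39°  ✓
  (1,5): δ = 109.68°  ·
  (2,3): δ = 129.16°  ·
  (2,4): δ = 75.57°  ·
  (2,5): δ = 30.72°  ✓
  (3,4): δ = 126.41°  ·
  (3,5): δ = 20.12°  ✓
  (4,5): δ = 73.71°  ·
antipodal pairs: 6

count = 6; pairs: (0,3), (0,4), (1,3), (1,4), (2,5), (3,5)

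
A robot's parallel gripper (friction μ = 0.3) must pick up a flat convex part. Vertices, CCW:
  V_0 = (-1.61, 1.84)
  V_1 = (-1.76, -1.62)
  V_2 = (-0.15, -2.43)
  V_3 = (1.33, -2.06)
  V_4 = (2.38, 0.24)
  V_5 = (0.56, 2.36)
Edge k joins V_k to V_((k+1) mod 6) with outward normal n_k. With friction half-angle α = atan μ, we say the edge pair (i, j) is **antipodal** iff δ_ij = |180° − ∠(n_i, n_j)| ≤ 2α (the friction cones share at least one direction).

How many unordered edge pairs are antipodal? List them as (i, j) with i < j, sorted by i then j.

count = 3; pairs: (0,3), (1,4), (2,5)

α = atan 0.3 = 16.70°;  2α = 33.40°
n_0 = (-0.9991, +0.0433)
n_1 = (-0.4494, -0.8933)
n_2 = (+0.2425, -0.9701)
n_3 = (+0.9097, -0.4153)
n_4 = (+0.7588, +0.6514)
n_5 = (-0.2330, +0.9725)
  (0,1): δ = 114.22°  ·
  (0,2): δ = 73.48°  ·
  (0,3): δ = 22.06°  ✓
  (0,4): δ = 43.13°  ·
  (0,5): δ = 105.96°  ·
  (1,2): δ = 139.26°  ·
  (1,3): δ = 87.83°  ·
  (1,4): δ = 22.65°  ✓
  (1,5): δ = 40.18°  ·
  (2,3): δ = 128.57°  ·
  (2,4): δ = 63.39°  ·
  (2,5): δ = 0.56°  ✓
  (3,4): δ = 114.82°  ·
  (3,5): δ = 51.99°  ·
  (4,5): δ = 117.17°  ·
antipodal pairs: 3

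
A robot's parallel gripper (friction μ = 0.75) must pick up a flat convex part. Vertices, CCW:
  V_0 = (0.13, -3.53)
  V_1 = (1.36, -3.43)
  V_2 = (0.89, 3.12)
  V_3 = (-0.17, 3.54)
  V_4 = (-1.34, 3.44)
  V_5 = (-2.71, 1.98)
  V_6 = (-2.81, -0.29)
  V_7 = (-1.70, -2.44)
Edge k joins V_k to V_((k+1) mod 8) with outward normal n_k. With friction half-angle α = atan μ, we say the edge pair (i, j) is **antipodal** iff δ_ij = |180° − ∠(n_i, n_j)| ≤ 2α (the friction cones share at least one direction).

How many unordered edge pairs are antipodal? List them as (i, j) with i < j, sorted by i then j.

count = 12; pairs: (0,2), (0,3), (0,4), (1,4), (1,5), (1,6), (1,7), (2,5), (2,6), (2,7), (3,6), (3,7)

α = atan 0.75 = 36.87°;  2α = 73.74°
n_0 = (+0.0810, -0.9967)
n_1 = (+0.9974, +0.0716)
n_2 = (+0.3684, +0.9297)
n_3 = (-0.0852, +0.9964)
n_4 = (-0.7292, +0.6843)
n_5 = (-0.9990, +0.0440)
n_6 = (-0.8886, -0.4587)
n_7 = (-0.5117, -0.8591)
  (0,1): δ = 90.54°  ·
  (0,2): δ = 26.26°  ✓
  (0,3): δ = 0.24°  ✓
  (0,4): δ = 42.17°  ✓
  (0,5): δ = 82.83°  ·
  (0,6): δ = 112.66°  ·
  (0,7): δ = 144.57°  ·
  (1,2): δ = 115.72°  ·
  (1,3): δ = 89.22°  ·
  (1,4): δ = 47.28°  ✓
  (1,5): δ = 6.63°  ✓
  (1,6): δ = 23.20°  ✓
  (1,7): δ = 55.12°  ✓
  (2,3): δ = 153.50°  ·
  (2,4): δ = 111.56°  ·
  (2,5): δ = 70.91°  ✓
  (2,6): δ = 41.08°  ✓
  (2,7): δ = 9.16°  ✓
  (3,4): δ = 138.06°  ·
  (3,5): δ = 97.41°  ·
  (3,6): δ = 67.58°  ✓
  (3,7): δ = 35.66°  ✓
  (4,5): δ = 139.34°  ·
  (4,6): δ = 109.52°  ·
  (4,7): δ = 77.60°  ·
  (5,6): δ = 150.17°  ·
  (5,7): δ = 118.26°  ·
  (6,7): δ = 148.09°  ·
antipodal pairs: 12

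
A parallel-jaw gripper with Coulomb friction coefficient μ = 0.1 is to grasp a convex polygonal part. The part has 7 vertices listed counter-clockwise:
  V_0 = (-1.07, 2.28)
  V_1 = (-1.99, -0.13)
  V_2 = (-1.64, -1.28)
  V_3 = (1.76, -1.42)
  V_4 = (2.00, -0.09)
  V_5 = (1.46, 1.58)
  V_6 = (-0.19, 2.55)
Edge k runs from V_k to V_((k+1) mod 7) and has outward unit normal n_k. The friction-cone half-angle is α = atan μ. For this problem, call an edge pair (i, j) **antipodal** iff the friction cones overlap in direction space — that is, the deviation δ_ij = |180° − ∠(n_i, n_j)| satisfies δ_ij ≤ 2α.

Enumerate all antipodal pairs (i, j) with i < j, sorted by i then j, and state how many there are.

count = 2; pairs: (0,3), (1,4)

α = atan 0.1 = 5.71°;  2α = 11.42°
n_0 = (-0.9342, +0.3566)
n_1 = (-0.9567, -0.2912)
n_2 = (-0.0411, -0.9992)
n_3 = (+0.9841, -0.1776)
n_4 = (+0.9515, +0.3077)
n_5 = (+0.5068, +0.8621)
n_6 = (-0.2933, +0.9560)
  (0,1): δ = 142.18°  ·
  (0,2): δ = 71.46°  ·
  (0,3): δ = 10.66°  ✓
  (0,4): δ = 38.81°  ·
  (0,5): δ = 80.44°  ·
  (0,6): δ = 127.95°  ·
  (1,2): δ = 109.29°  ·
  (1,3): δ = 27.16°  ·
  (1,4): δ = 0.99°  ✓
  (1,5): δ = 42.62°  ·
  (1,6): δ = 90.13°  ·
  (2,3): δ = 97.87°  ·
  (2,4): δ = 69.72°  ·
  (2,5): δ = 28.09°  ·
  (2,6): δ = 19.41°  ·
  (3,4): δ = 151.85°  ·
  (3,5): δ = 110.22°  ·
  (3,6): δ = 62.71°  ·
  (4,5): δ = 138.37°  ·
  (4,6): δ = 90.86°  ·
  (5,6): δ = 132.49°  ·
antipodal pairs: 2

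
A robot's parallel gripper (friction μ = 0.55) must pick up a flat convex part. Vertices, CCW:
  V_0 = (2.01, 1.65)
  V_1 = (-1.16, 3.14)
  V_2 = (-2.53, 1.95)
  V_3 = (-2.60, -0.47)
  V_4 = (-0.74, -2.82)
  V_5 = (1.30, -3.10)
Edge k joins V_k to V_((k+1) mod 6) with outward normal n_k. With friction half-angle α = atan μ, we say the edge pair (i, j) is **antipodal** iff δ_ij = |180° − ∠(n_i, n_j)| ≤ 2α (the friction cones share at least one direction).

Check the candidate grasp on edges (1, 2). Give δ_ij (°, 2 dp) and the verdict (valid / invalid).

δ = 132.63°, invalid

α = atan 0.55 = 28.81°;  2α = 57.62°
edge 1: e_1 = (-1.37, -1.19);  n_1 = (-0.6558, +0.7550)
edge 2: e_2 = (-0.07, -2.42);  n_2 = (-0.9996, +0.0289)
∠(n_1, n_2) = 47.37°
δ = |180° − 47.37°| = 132.63°
132.63° > 2α = 57.62°  →  invalid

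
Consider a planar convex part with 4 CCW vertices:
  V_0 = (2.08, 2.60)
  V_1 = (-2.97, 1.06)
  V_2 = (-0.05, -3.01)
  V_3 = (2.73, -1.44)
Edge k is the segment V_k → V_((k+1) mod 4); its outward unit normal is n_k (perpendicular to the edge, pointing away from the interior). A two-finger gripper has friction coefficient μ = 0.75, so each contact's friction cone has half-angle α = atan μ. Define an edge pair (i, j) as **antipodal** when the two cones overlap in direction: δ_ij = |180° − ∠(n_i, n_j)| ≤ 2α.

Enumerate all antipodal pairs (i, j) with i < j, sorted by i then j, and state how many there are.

count = 3; pairs: (0,1), (0,2), (1,3)

α = atan 0.75 = 36.87°;  2α = 73.74°
n_0 = (-0.2917, +0.9565)
n_1 = (-0.8125, -0.5829)
n_2 = (+0.4917, -0.8707)
n_3 = (+0.9873, +0.1588)
  (0,1): δ = 71.30°  ✓
  (0,2): δ = 12.50°  ✓
  (0,3): δ = 82.18°  ·
  (1,2): δ = 96.20°  ·
  (1,3): δ = 26.52°  ✓
  (2,3): δ = 110.32°  ·
antipodal pairs: 3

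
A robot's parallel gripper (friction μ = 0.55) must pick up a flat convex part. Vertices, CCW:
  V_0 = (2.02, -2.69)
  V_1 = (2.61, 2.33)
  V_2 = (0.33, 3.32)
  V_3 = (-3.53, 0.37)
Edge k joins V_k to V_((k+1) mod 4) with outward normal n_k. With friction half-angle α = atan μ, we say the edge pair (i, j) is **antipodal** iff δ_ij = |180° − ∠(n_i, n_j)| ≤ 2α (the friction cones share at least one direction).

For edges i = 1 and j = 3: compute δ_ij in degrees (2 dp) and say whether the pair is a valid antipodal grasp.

α = atan 0.55 = 28.81°;  2α = 57.62°
edge 1: e_1 = (-2.28, +0.99);  n_1 = (+0.3983, +0.9173)
edge 3: e_3 = (+5.55, -3.06);  n_3 = (-0.4828, -0.8757)
∠(n_1, n_3) = 174.60°
δ = |180° − 174.60°| = 5.40°
5.40° ≤ 2α = 57.62°  →  valid

δ = 5.40°, valid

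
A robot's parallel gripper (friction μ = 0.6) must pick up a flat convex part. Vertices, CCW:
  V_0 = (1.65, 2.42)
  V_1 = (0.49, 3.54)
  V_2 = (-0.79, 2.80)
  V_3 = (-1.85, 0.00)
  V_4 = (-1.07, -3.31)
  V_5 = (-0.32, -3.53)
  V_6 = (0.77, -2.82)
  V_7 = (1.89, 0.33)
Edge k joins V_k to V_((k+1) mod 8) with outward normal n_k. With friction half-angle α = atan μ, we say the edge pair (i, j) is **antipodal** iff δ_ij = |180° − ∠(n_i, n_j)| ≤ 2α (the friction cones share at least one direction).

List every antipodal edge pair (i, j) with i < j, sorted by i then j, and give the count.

α = atan 0.6 = 30.96°;  2α = 61.93°
n_0 = (+0.6946, +0.7194)
n_1 = (-0.5005, +0.8657)
n_2 = (-0.9352, +0.3541)
n_3 = (-0.9733, -0.2294)
n_4 = (-0.2815, -0.9596)
n_5 = (+0.5458, -0.8379)
n_6 = (+0.9422, -0.3350)
n_7 = (+0.9935, +0.1141)
  (0,1): δ = 105.97°  ·
  (0,2): δ = 66.74°  ·
  (0,3): δ = 32.75°  ✓
  (0,4): δ = 27.65°  ✓
  (0,5): δ = 77.07°  ·
  (0,6): δ = 114.42°  ·
  (0,7): δ = 140.55°  ·
  (1,2): δ = 140.77°  ·
  (1,3): δ = 106.77°  ·
  (1,4): δ = 46.38°  ✓
  (1,5): δ = 3.05°  ✓
  (1,6): δ = 40.39°  ✓
  (1,7): δ = 66.52°  ·
  (2,3): δ = 146.00°  ·
  (2,4): δ = 85.61°  ·
  (2,5): δ = 36.19°  ✓
  (2,6): δ = 1.16°  ✓
  (2,7): δ = 27.29°  ✓
  (3,4): δ = 119.61°  ·
  (3,5): δ = 70.18°  ·
  (3,6): δ = 32.83°  ✓
  (3,7): δ = 6.71°  ✓
  (4,5): δ = 130.57°  ·
  (4,6): δ = 93.22°  ·
  (4,7): δ = 67.10°  ·
  (5,6): δ = 142.65°  ·
  (5,7): δ = 116.53°  ·
  (6,7): δ = 153.88°  ·
antipodal pairs: 10

count = 10; pairs: (0,3), (0,4), (1,4), (1,5), (1,6), (2,5), (2,6), (2,7), (3,6), (3,7)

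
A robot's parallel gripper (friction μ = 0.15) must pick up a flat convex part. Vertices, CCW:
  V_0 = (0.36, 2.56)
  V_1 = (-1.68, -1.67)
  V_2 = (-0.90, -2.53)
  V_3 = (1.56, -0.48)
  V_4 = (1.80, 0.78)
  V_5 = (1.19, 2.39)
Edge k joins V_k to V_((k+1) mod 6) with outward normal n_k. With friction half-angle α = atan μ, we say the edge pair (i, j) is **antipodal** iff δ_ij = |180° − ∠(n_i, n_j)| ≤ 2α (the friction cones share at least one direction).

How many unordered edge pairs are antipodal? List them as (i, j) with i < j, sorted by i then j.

count = 1; pairs: (0,3)

α = atan 0.15 = 8.53°;  2α = 17.06°
n_0 = (-0.9007, +0.4344)
n_1 = (-0.7407, -0.6718)
n_2 = (+0.6402, -0.7682)
n_3 = (+0.9823, -0.1871)
n_4 = (+0.9351, +0.3543)
n_5 = (+0.2007, +0.9797)
  (0,1): δ = 112.05°  ·
  (0,2): δ = 24.45°  ·
  (0,3): δ = 14.96°  ✓
  (0,4): δ = 46.50°  ·
  (0,5): δ = 104.17°  ·
  (1,2): δ = 92.40°  ·
  (1,3): δ = 52.99°  ·
  (1,4): δ = 21.46°  ·
  (1,5): δ = 36.22°  ·
  (2,3): δ = 140.59°  ·
  (2,4): δ = 109.05°  ·
  (2,5): δ = 51.38°  ·
  (3,4): δ = 148.46°  ·
  (3,5): δ = 90.79°  ·
  (4,5): δ = 122.33°  ·
antipodal pairs: 1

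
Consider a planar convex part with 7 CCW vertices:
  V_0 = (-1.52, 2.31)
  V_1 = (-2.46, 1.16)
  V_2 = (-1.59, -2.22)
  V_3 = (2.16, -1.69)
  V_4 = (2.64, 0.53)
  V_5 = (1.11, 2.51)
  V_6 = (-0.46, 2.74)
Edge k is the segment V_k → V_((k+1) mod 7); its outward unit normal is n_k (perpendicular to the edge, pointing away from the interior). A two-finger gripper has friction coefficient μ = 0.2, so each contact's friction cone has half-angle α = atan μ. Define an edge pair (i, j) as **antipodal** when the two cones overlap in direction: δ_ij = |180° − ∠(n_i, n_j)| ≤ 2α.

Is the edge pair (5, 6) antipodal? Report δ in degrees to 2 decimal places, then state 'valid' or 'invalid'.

α = atan 0.2 = 11.31°;  2α = 22.62°
edge 5: e_5 = (-1.57, +0.23);  n_5 = (+0.1449, +0.9894)
edge 6: e_6 = (-1.06, -0.43);  n_6 = (-0.3759, +0.9267)
∠(n_5, n_6) = 30.41°
δ = |180° − 30.41°| = 149.59°
149.59° > 2α = 22.62°  →  invalid

δ = 149.59°, invalid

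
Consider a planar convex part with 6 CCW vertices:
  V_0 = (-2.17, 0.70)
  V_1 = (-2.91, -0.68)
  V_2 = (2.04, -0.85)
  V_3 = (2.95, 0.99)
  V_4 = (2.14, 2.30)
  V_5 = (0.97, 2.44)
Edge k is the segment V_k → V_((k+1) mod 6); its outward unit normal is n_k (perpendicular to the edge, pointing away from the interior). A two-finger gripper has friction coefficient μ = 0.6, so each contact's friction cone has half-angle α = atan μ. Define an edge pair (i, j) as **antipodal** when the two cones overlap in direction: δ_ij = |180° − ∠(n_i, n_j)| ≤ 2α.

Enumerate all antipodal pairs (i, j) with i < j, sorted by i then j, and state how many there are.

count = 6; pairs: (0,2), (0,3), (1,3), (1,4), (1,5), (2,5)

α = atan 0.6 = 30.96°;  2α = 61.93°
n_0 = (-0.8813, +0.4726)
n_1 = (-0.0343, -0.9994)
n_2 = (+0.8964, -0.4433)
n_3 = (+0.8505, +0.5259)
n_4 = (+0.1188, +0.9929)
n_5 = (-0.4847, +0.8747)
  (0,1): δ = 63.77°  ·
  (0,2): δ = 1.89°  ✓
  (0,3): δ = 59.93°  ✓
  (0,4): δ = 111.38°  ·
  (0,5): δ = 147.19°  ·
  (1,2): δ = 114.35°  ·
  (1,3): δ = 56.30°  ✓
  (1,4): δ = 4.86°  ✓
  (1,5): δ = 30.96°  ✓
  (2,3): δ = 121.96°  ·
  (2,4): δ = 70.51°  ·
  (2,5): δ = 34.69°  ✓
  (3,4): δ = 128.55°  ·
  (3,5): δ = 92.74°  ·
  (4,5): δ = 144.18°  ·
antipodal pairs: 6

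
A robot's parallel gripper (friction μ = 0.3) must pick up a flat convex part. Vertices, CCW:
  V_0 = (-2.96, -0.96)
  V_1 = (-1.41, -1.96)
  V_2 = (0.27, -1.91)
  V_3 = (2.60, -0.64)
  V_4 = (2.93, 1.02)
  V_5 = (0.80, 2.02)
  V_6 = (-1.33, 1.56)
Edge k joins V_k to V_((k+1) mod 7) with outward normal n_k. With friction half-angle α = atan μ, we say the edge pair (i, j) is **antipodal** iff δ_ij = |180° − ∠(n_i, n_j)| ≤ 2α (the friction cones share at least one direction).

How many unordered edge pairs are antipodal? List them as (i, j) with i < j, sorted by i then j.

count = 6; pairs: (0,4), (1,4), (1,5), (2,5), (2,6), (3,6)

α = atan 0.3 = 16.70°;  2α = 33.40°
n_0 = (-0.5421, -0.8403)
n_1 = (+0.0297, -0.9996)
n_2 = (+0.4786, -0.8780)
n_3 = (+0.9808, -0.1950)
n_4 = (+0.4250, +0.9052)
n_5 = (-0.2111, +0.9775)
n_6 = (-0.8397, +0.5431)
  (0,1): δ = 145.47°  ·
  (0,2): δ = 118.58°  ·
  (0,3): δ = 68.41°  ·
  (0,4): δ = 7.68°  ✓
  (0,5): δ = 45.02°  ·
  (0,6): δ = 89.93°  ·
  (1,2): δ = 153.11°  ·
  (1,3): δ = 102.95°  ·
  (1,4): δ = 26.85°  ✓
  (1,5): δ = 10.48°  ✓
  (1,6): δ = 55.40°  ·
  (2,3): δ = 129.84°  ·
  (2,4): δ = 53.74°  ·
  (2,5): δ = 16.41°  ✓
  (2,6): δ = 28.51°  ✓
  (3,4): δ = 103.91°  ·
  (3,5): δ = 66.57°  ·
  (3,6): δ = 21.65°  ✓
  (4,5): δ = 142.66°  ·
  (4,6): δ = 97.75°  ·
  (5,6): δ = 135.08°  ·
antipodal pairs: 6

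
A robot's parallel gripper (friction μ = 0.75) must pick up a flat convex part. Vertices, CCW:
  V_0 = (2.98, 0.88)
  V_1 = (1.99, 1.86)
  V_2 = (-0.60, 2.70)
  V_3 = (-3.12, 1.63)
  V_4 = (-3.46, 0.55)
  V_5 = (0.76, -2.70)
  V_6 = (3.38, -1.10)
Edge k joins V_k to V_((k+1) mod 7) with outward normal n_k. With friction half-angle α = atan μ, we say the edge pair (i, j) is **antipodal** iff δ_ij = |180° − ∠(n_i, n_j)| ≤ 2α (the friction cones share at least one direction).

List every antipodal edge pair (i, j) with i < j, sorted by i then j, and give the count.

α = atan 0.75 = 36.87°;  2α = 73.74°
n_0 = (+0.7035, +0.7107)
n_1 = (+0.3085, +0.9512)
n_2 = (-0.3908, +0.9205)
n_3 = (-0.9538, +0.3003)
n_4 = (-0.6102, -0.7923)
n_5 = (+0.5212, -0.8534)
n_6 = (+0.9802, +0.1980)
  (0,1): δ = 153.26°  ·
  (0,2): δ = 112.28°  ·
  (0,3): δ = 62.77°  ✓
  (0,4): δ = 7.11°  ✓
  (0,5): δ = 76.12°  ·
  (0,6): δ = 146.13°  ·
  (1,2): δ = 139.02°  ·
  (1,3): δ = 89.51°  ·
  (1,4): δ = 19.63°  ✓
  (1,5): δ = 49.38°  ✓
  (1,6): δ = 119.39°  ·
  (2,3): δ = 130.48°  ·
  (2,4): δ = 60.61°  ✓
  (2,5): δ = 8.41°  ✓
  (2,6): δ = 78.41°  ·
  (3,4): δ = 110.13°  ·
  (3,5): δ = 41.11°  ✓
  (3,6): δ = 28.90°  ✓
  (4,5): δ = 110.99°  ·
  (4,6): δ = 40.98°  ✓
  (5,6): δ = 109.99°  ·
antipodal pairs: 9

count = 9; pairs: (0,3), (0,4), (1,4), (1,5), (2,4), (2,5), (3,5), (3,6), (4,6)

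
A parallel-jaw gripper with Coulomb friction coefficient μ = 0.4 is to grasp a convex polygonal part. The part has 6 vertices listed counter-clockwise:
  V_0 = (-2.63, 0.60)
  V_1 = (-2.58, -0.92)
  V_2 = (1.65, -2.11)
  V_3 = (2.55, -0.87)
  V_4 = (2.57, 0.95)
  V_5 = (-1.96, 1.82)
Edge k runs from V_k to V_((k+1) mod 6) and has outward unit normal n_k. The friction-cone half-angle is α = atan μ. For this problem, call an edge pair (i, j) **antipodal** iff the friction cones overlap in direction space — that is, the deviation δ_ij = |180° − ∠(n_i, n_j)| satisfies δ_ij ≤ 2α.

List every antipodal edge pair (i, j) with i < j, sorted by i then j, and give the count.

α = atan 0.4 = 21.80°;  2α = 43.60°
n_0 = (-0.9995, -0.0329)
n_1 = (-0.2708, -0.9626)
n_2 = (+0.8093, -0.5874)
n_3 = (+0.9999, -0.0110)
n_4 = (+0.1886, +0.9821)
n_5 = (-0.8765, +0.4814)
  (0,1): δ = 107.60°  ·
  (0,2): δ = 37.86°  ✓
  (0,3): δ = 2.51°  ✓
  (0,4): δ = 77.24°  ·
  (0,5): δ = 149.34°  ·
  (1,2): δ = 110.26°  ·
  (1,3): δ = 74.92°  ·
  (1,4): δ = 4.84°  ✓
  (1,5): δ = 76.94°  ·
  (2,3): δ = 144.66°  ·
  (2,4): δ = 64.90°  ·
  (2,5): δ = 7.20°  ✓
  (3,4): δ = 100.24°  ·
  (3,5): δ = 28.15°  ✓
  (4,5): δ = 107.90°  ·
antipodal pairs: 5

count = 5; pairs: (0,2), (0,3), (1,4), (2,5), (3,5)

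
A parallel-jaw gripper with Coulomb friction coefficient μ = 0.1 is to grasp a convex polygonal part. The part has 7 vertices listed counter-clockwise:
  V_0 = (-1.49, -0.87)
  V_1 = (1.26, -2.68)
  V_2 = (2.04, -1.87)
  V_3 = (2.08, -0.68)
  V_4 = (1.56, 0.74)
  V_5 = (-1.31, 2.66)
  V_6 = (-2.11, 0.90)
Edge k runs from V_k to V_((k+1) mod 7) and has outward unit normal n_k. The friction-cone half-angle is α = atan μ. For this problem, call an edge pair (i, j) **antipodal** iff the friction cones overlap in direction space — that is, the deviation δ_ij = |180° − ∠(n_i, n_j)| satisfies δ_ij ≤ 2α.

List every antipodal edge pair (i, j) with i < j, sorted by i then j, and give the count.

count = 2; pairs: (0,4), (3,6)

α = atan 0.1 = 5.71°;  2α = 11.42°
n_0 = (-0.5498, -0.8353)
n_1 = (+0.7203, -0.6936)
n_2 = (+0.9994, -0.0336)
n_3 = (+0.9390, +0.3439)
n_4 = (+0.5560, +0.8312)
n_5 = (-0.9104, +0.4138)
n_6 = (-0.9438, -0.3306)
  (0,1): δ = 100.57°  ·
  (0,2): δ = 58.57°  ·
  (0,3): δ = 36.54°  ·
  (0,4): δ = 0.43°  ✓
  (0,5): δ = 98.91°  ·
  (0,6): δ = 142.66°  ·
  (1,2): δ = 138.01°  ·
  (1,3): δ = 115.97°  ·
  (1,4): δ = 79.86°  ·
  (1,5): δ = 19.48°  ·
  (1,6): δ = 63.22°  ·
  (2,3): δ = 157.96°  ·
  (2,4): δ = 121.86°  ·
  (2,5): δ = 22.52°  ·
  (2,6): δ = 21.23°  ·
  (3,4): δ = 143.89°  ·
  (3,5): δ = 44.56°  ·
  (3,6): δ = 0.81°  ✓
  (4,5): δ = 80.66°  ·
  (4,6): δ = 36.91°  ·
  (5,6): δ = 136.25°  ·
antipodal pairs: 2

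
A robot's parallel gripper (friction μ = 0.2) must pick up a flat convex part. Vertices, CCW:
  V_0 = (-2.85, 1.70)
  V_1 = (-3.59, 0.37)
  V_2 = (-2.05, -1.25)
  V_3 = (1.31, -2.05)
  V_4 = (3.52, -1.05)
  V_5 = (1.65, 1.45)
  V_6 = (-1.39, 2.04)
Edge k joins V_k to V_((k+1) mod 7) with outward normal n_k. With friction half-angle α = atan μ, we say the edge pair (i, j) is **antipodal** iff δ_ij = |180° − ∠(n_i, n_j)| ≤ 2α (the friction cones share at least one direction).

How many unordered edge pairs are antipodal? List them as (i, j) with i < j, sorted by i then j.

count = 3; pairs: (1,4), (2,5), (3,6)

α = atan 0.2 = 11.31°;  2α = 22.62°
n_0 = (-0.8738, +0.4862)
n_1 = (-0.7248, -0.6890)
n_2 = (-0.2316, -0.9728)
n_3 = (+0.4122, -0.9111)
n_4 = (+0.8008, +0.5990)
n_5 = (+0.1905, +0.9817)
n_6 = (-0.2268, +0.9739)
  (0,1): δ = 107.36°  ·
  (0,2): δ = 74.30°  ·
  (0,3): δ = 36.56°  ·
  (0,4): δ = 65.89°  ·
  (0,5): δ = 108.11°  ·
  (0,6): δ = 132.20°  ·
  (1,2): δ = 146.94°  ·
  (1,3): δ = 109.20°  ·
  (1,4): δ = 6.75°  ✓
  (1,5): δ = 35.47°  ·
  (1,6): δ = 59.56°  ·
  (2,3): δ = 142.26°  ·
  (2,4): δ = 39.81°  ·
  (2,5): δ = 2.41°  ✓
  (2,6): δ = 26.50°  ·
  (3,4): δ = 77.55°  ·
  (3,5): δ = 35.33°  ·
  (3,6): δ = 11.24°  ✓
  (4,5): δ = 137.78°  ·
  (4,6): δ = 113.69°  ·
  (5,6): δ = 155.91°  ·
antipodal pairs: 3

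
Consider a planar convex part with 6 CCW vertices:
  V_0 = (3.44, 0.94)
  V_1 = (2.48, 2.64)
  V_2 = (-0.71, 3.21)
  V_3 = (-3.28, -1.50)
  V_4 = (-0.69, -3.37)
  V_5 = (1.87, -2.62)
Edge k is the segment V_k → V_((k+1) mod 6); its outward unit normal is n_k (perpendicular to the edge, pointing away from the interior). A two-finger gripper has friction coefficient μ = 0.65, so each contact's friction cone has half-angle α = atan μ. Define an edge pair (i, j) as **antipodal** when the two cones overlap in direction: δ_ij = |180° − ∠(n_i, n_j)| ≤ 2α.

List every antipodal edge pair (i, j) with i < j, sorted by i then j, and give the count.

α = atan 0.65 = 33.02°;  2α = 66.05°
n_0 = (+0.8708, +0.4917)
n_1 = (+0.1759, +0.9844)
n_2 = (-0.8778, +0.4790)
n_3 = (-0.5854, -0.8108)
n_4 = (+0.2812, -0.9597)
n_5 = (+0.9150, -0.4035)
  (0,1): δ = 129.58°  ·
  (0,2): δ = 58.07°  ✓
  (0,3): δ = 24.72°  ✓
  (0,4): δ = 76.88°  ·
  (0,5): δ = 126.75°  ·
  (1,2): δ = 108.49°  ·
  (1,3): δ = 25.70°  ✓
  (1,4): δ = 26.46°  ✓
  (1,5): δ = 76.33°  ·
  (2,3): δ = 97.21°  ·
  (2,4): δ = 45.05°  ✓
  (2,5): δ = 4.82°  ✓
  (3,4): δ = 127.84°  ·
  (3,5): δ = 77.97°  ·
  (4,5): δ = 130.13°  ·
antipodal pairs: 6

count = 6; pairs: (0,2), (0,3), (1,3), (1,4), (2,4), (2,5)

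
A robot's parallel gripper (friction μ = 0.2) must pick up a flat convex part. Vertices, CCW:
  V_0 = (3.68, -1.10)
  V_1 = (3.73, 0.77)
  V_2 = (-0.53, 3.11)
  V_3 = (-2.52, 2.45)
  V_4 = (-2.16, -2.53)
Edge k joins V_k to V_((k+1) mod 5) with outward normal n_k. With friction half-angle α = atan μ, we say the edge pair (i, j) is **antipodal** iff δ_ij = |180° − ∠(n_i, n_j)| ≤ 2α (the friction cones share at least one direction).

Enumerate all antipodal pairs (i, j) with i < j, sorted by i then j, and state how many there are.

α = atan 0.2 = 11.31°;  2α = 22.62°
n_0 = (+0.9996, -0.0267)
n_1 = (+0.4814, +0.8765)
n_2 = (-0.3148, +0.9492)
n_3 = (-0.9974, -0.0721)
n_4 = (+0.2378, -0.9713)
  (0,1): δ = 117.25°  ·
  (0,2): δ = 70.12°  ·
  (0,3): δ = 5.67°  ✓
  (0,4): δ = 105.29°  ·
  (1,2): δ = 132.87°  ·
  (1,3): δ = 57.09°  ·
  (1,4): δ = 42.54°  ·
  (2,3): δ = 104.21°  ·
  (2,4): δ = 4.59°  ✓
  (3,4): δ = 80.38°  ·
antipodal pairs: 2

count = 2; pairs: (0,3), (2,4)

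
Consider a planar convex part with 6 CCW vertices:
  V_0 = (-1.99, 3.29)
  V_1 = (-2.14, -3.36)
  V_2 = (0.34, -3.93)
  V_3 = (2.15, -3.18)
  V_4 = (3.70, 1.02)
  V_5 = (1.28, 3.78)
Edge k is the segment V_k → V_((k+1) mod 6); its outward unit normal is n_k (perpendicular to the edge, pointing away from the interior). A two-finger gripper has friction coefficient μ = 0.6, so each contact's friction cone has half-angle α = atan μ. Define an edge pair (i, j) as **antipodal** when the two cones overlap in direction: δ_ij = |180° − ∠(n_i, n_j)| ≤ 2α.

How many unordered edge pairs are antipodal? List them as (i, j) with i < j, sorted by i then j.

α = atan 0.6 = 30.96°;  2α = 61.93°
n_0 = (-0.9997, +0.0226)
n_1 = (-0.2240, -0.9746)
n_2 = (+0.3828, -0.9238)
n_3 = (+0.9382, -0.3462)
n_4 = (+0.7519, +0.6593)
n_5 = (-0.1482, +0.9890)
  (0,1): δ = 101.65°  ·
  (0,2): δ = 66.20°  ·
  (0,3): δ = 18.96°  ✓
  (0,4): δ = 42.54°  ✓
  (0,5): δ = 99.81°  ·
  (1,2): δ = 144.55°  ·
  (1,3): δ = 97.31°  ·
  (1,4): δ = 35.81°  ✓
  (1,5): δ = 21.47°  ✓
  (2,3): δ = 132.76°  ·
  (2,4): δ = 71.26°  ·
  (2,5): δ = 13.99°  ✓
  (3,4): δ = 118.50°  ·
  (3,5): δ = 61.22°  ✓
  (4,5): δ = 122.72°  ·
antipodal pairs: 6

count = 6; pairs: (0,3), (0,4), (1,4), (1,5), (2,5), (3,5)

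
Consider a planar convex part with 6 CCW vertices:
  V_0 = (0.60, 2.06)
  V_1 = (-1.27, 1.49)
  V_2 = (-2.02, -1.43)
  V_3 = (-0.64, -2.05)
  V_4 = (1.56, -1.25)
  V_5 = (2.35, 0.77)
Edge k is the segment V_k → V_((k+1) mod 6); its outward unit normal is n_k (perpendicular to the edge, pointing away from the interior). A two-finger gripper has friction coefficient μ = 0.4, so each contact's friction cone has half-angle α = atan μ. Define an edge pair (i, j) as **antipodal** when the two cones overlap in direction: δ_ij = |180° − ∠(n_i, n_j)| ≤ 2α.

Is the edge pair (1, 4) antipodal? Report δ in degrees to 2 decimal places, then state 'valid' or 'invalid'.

δ = 6.95°, valid

α = atan 0.4 = 21.80°;  2α = 43.60°
edge 1: e_1 = (-0.75, -2.92);  n_1 = (-0.9686, +0.2488)
edge 4: e_4 = (+0.79, +2.02);  n_4 = (+0.9313, -0.3642)
∠(n_1, n_4) = 173.05°
δ = |180° − 173.05°| = 6.95°
6.95° ≤ 2α = 43.60°  →  valid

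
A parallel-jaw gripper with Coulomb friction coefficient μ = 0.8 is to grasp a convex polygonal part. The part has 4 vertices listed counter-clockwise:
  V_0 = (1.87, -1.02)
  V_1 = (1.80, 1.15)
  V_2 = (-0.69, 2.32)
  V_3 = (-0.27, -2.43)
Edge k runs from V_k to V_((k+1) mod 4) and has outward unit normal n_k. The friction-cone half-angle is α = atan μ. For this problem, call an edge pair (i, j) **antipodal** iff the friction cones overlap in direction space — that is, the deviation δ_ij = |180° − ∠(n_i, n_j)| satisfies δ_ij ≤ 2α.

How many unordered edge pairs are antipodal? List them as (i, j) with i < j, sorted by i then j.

α = atan 0.8 = 38.66°;  2α = 77.32°
n_0 = (+0.9995, +0.0322)
n_1 = (+0.4253, +0.9051)
n_2 = (-0.9961, -0.0881)
n_3 = (+0.5502, -0.8350)
  (0,1): δ = 117.02°  ·
  (0,2): δ = 3.21°  ✓
  (0,3): δ = 121.53°  ·
  (1,2): δ = 59.78°  ✓
  (1,3): δ = 58.55°  ✓
  (2,3): δ = 61.67°  ✓
antipodal pairs: 4

count = 4; pairs: (0,2), (1,2), (1,3), (2,3)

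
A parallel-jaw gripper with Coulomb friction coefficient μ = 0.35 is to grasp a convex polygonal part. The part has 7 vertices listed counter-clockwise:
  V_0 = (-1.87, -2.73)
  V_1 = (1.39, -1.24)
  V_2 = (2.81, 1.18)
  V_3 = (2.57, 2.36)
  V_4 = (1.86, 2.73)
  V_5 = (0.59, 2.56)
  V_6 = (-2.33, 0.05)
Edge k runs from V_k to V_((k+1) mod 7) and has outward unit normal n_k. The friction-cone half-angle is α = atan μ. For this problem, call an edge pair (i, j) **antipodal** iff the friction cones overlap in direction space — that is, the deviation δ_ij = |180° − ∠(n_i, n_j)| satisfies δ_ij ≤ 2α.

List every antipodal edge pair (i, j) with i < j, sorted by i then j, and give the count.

α = atan 0.35 = 19.29°;  2α = 38.58°
n_0 = (+0.4157, -0.9095)
n_1 = (+0.8625, -0.5061)
n_2 = (+0.9799, +0.1993)
n_3 = (+0.4621, +0.8868)
n_4 = (-0.1327, +0.9912)
n_5 = (-0.6519, +0.7583)
n_6 = (-0.9866, -0.1632)
  (0,1): δ = 144.97°  ·
  (0,2): δ = 103.07°  ·
  (0,3): δ = 52.09°  ·
  (0,4): δ = 16.94°  ✓
  (0,5): δ = 16.12°  ✓
  (0,6): δ = 74.83°  ·
  (1,2): δ = 138.10°  ·
  (1,3): δ = 87.12°  ·
  (1,4): δ = 51.97°  ·
  (1,5): δ = 18.91°  ✓
  (1,6): δ = 39.80°  ·
  (2,3): δ = 129.02°  ·
  (2,4): δ = 93.87°  ·
  (2,5): δ = 60.81°  ·
  (2,6): δ = 2.10°  ✓
  (3,4): δ = 144.85°  ·
  (3,5): δ = 111.79°  ·
  (3,6): δ = 53.08°  ·
  (4,5): δ = 146.94°  ·
  (4,6): δ = 88.23°  ·
  (5,6): δ = 121.29°  ·
antipodal pairs: 4

count = 4; pairs: (0,4), (0,5), (1,5), (2,6)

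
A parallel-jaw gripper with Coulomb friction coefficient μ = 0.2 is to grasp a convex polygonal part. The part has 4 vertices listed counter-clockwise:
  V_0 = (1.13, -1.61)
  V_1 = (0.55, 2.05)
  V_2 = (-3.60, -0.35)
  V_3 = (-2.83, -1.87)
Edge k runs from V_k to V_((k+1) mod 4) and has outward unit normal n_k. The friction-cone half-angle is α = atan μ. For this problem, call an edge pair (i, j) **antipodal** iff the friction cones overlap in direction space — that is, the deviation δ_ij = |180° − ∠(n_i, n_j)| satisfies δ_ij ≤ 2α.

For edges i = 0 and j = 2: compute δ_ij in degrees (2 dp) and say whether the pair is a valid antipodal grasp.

δ = 17.86°, valid

α = atan 0.2 = 11.31°;  2α = 22.62°
edge 0: e_0 = (-0.58, +3.66);  n_0 = (+0.9877, +0.1565)
edge 2: e_2 = (+0.77, -1.52);  n_2 = (-0.8921, -0.4519)
∠(n_0, n_2) = 162.14°
δ = |180° − 162.14°| = 17.86°
17.86° ≤ 2α = 22.62°  →  valid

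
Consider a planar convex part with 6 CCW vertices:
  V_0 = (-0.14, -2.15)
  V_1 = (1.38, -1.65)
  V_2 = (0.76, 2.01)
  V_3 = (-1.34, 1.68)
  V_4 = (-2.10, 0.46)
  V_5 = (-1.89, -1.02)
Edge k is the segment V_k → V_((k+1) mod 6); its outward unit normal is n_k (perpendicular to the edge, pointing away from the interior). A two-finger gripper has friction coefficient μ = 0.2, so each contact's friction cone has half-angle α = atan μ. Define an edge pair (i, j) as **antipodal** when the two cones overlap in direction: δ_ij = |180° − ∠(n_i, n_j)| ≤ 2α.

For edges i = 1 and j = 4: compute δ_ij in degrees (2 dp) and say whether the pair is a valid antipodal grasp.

δ = 1.54°, valid

α = atan 0.2 = 11.31°;  2α = 22.62°
edge 1: e_1 = (-0.62, +3.66);  n_1 = (+0.9860, +0.1670)
edge 4: e_4 = (+0.21, -1.48);  n_4 = (-0.9901, -0.1405)
∠(n_1, n_4) = 178.46°
δ = |180° − 178.46°| = 1.54°
1.54° ≤ 2α = 22.62°  →  valid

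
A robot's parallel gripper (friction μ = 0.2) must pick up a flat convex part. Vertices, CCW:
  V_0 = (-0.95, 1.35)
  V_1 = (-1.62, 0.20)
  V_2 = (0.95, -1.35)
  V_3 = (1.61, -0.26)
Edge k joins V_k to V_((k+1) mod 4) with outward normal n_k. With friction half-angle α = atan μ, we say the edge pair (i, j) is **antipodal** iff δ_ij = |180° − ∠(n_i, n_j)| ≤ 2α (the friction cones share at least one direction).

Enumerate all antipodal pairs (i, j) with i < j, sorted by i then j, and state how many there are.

α = atan 0.2 = 11.31°;  2α = 22.62°
n_0 = (-0.8641, +0.5034)
n_1 = (-0.5165, -0.8563)
n_2 = (+0.8554, -0.5180)
n_3 = (+0.5324, +0.8465)
  (0,1): δ = 90.87°  ·
  (0,2): δ = 0.97°  ✓
  (0,3): δ = 88.06°  ·
  (1,2): δ = 90.10°  ·
  (1,3): δ = 1.07°  ✓
  (2,3): δ = 90.97°  ·
antipodal pairs: 2

count = 2; pairs: (0,2), (1,3)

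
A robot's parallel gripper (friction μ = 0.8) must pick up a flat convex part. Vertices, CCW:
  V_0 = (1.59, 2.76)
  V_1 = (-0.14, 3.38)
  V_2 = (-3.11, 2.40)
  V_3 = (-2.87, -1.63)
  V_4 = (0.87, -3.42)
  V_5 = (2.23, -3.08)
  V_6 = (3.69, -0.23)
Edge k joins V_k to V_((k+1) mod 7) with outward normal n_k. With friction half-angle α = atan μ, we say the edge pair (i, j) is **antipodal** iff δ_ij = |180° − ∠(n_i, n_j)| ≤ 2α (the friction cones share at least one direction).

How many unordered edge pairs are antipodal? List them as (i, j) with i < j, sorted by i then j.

α = atan 0.8 = 38.66°;  2α = 77.32°
n_0 = (+0.3374, +0.9414)
n_1 = (-0.3133, +0.9496)
n_2 = (-0.9982, -0.0594)
n_3 = (-0.4317, -0.9020)
n_4 = (+0.2425, -0.9701)
n_5 = (+0.8900, -0.4559)
n_6 = (+0.8183, +0.5747)
  (0,1): δ = 142.02°  ·
  (0,2): δ = 66.88°  ✓
  (0,3): δ = 5.86°  ✓
  (0,4): δ = 33.75°  ✓
  (0,5): δ = 82.59°  ·
  (0,6): δ = 144.80°  ·
  (1,2): δ = 104.85°  ·
  (1,3): δ = 43.84°  ✓
  (1,4): δ = 4.22°  ✓
  (1,5): δ = 44.61°  ✓
  (1,6): δ = 106.82°  ·
  (2,3): δ = 118.98°  ·
  (2,4): δ = 79.37°  ·
  (2,5): δ = 30.53°  ✓
  (2,6): δ = 31.67°  ✓
  (3,4): δ = 140.39°  ·
  (3,5): δ = 91.55°  ·
  (3,6): δ = 29.34°  ✓
  (4,5): δ = 131.16°  ·
  (4,6): δ = 68.95°  ✓
  (5,6): δ = 117.79°  ·
antipodal pairs: 10

count = 10; pairs: (0,2), (0,3), (0,4), (1,3), (1,4), (1,5), (2,5), (2,6), (3,6), (4,6)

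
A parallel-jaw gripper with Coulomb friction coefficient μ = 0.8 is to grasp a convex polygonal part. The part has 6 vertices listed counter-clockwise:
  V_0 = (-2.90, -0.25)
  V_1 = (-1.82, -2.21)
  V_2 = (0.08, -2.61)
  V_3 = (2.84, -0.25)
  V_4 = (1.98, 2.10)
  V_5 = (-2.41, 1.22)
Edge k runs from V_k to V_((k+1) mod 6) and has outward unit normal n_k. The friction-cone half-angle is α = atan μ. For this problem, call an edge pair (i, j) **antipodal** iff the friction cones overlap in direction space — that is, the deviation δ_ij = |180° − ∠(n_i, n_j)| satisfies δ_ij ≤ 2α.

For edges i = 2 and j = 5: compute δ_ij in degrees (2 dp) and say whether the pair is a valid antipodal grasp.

δ = 31.03°, valid

α = atan 0.8 = 38.66°;  2α = 77.32°
edge 2: e_2 = (+2.76, +2.36);  n_2 = (+0.6499, -0.7600)
edge 5: e_5 = (-0.49, -1.47);  n_5 = (-0.9487, +0.3162)
∠(n_2, n_5) = 148.97°
δ = |180° − 148.97°| = 31.03°
31.03° ≤ 2α = 77.32°  →  valid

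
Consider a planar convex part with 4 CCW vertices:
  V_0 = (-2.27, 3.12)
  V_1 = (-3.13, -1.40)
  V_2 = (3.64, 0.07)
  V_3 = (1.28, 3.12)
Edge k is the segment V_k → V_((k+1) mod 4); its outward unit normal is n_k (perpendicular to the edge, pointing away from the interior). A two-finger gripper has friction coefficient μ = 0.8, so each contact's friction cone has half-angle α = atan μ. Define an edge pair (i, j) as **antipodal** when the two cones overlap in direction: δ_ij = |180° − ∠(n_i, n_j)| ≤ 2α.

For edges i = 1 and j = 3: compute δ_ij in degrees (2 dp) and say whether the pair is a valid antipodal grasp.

δ = 12.25°, valid

α = atan 0.8 = 38.66°;  2α = 77.32°
edge 1: e_1 = (+6.77, +1.47);  n_1 = (+0.2122, -0.9772)
edge 3: e_3 = (-3.55, +0.00);  n_3 = (+0.0000, +1.0000)
∠(n_1, n_3) = 167.75°
δ = |180° − 167.75°| = 12.25°
12.25° ≤ 2α = 77.32°  →  valid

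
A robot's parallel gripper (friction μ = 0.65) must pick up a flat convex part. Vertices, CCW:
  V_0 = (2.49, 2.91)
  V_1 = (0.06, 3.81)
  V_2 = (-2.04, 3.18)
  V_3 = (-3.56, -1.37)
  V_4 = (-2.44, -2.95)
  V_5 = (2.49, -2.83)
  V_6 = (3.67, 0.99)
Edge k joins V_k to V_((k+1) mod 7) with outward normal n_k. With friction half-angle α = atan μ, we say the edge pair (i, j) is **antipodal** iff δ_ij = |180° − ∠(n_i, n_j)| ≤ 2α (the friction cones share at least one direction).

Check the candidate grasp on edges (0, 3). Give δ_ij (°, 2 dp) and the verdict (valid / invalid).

δ = 34.35°, valid

α = atan 0.65 = 33.02°;  2α = 66.05°
edge 0: e_0 = (-2.43, +0.90);  n_0 = (+0.3473, +0.9377)
edge 3: e_3 = (+1.12, -1.58);  n_3 = (-0.8158, -0.5783)
∠(n_0, n_3) = 145.65°
δ = |180° − 145.65°| = 34.35°
34.35° ≤ 2α = 66.05°  →  valid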